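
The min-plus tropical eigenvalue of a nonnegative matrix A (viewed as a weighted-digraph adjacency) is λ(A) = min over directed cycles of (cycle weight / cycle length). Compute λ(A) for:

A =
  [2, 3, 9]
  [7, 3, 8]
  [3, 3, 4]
λ(A) = 2

Enumerate directed cycles and compute their means (weight / length). Sample:
  cycle 0 → 0: weight = 2, length = 1, mean = 2/1 ≈ 2.000
  cycle 1 → 1: weight = 3, length = 1, mean = 3/1 ≈ 3.000
  cycle 2 → 2: weight = 4, length = 1, mean = 4/1 ≈ 4.000
  cycle 0 → 1 → 0: weight = 10, length = 2, mean = 10/2 ≈ 5.000
  cycle 0 → 2 → 0: weight = 12, length = 2, mean = 12/2 ≈ 6.000
  cycle 1 → 0 → 1: weight = 10, length = 2, mean = 10/2 ≈ 5.000
Minimum mean = 2.000, attained e.g. along the cycle 0 → 0 with weight 2 and length 1. So λ(A) = 2/1 = 2.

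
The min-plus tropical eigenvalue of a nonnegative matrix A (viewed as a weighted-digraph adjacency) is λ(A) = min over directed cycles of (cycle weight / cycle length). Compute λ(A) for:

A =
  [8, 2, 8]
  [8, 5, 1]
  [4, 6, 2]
λ(A) = 2

Enumerate directed cycles and compute their means (weight / length). Sample:
  cycle 0 → 0: weight = 8, length = 1, mean = 8/1 ≈ 8.000
  cycle 1 → 1: weight = 5, length = 1, mean = 5/1 ≈ 5.000
  cycle 2 → 2: weight = 2, length = 1, mean = 2/1 ≈ 2.000
  cycle 0 → 1 → 0: weight = 10, length = 2, mean = 10/2 ≈ 5.000
  cycle 0 → 2 → 0: weight = 12, length = 2, mean = 12/2 ≈ 6.000
  cycle 1 → 0 → 1: weight = 10, length = 2, mean = 10/2 ≈ 5.000
Minimum mean = 2.000, attained e.g. along the cycle 2 → 2 with weight 2 and length 1. So λ(A) = 2/1 = 2.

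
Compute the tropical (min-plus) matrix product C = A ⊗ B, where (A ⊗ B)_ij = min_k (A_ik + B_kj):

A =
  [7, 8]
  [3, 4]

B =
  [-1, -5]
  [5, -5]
A ⊗ B =
  [6, 2]
  [2, -2]

Apply the min-plus product entry-by-entry:
  C[0][0] = min over k of (A[0][0] + B[0][0] = 7 + -1 = 6, A[0][1] + B[1][0] = 8 + 5 = 13) = 6 (attained at k = 0)
  C[0][1] = min over k of (A[0][0] + B[0][1] = 7 + -5 = 2, A[0][1] + B[1][1] = 8 + -5 = 3) = 2 (attained at k = 0)
  C[1][0] = min over k of (A[1][0] + B[0][0] = 3 + -1 = 2, A[1][1] + B[1][0] = 4 + 5 = 9) = 2 (attained at k = 0)
  C[1][1] = min over k of (A[1][0] + B[0][1] = 3 + -5 = -2, A[1][1] + B[1][1] = 4 + -5 = -1) = -2 (attained at k = 0)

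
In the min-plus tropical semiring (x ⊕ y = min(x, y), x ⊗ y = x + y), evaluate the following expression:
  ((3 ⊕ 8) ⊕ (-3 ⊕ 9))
((3 ⊕ 8) ⊕ (-3 ⊕ 9)) = -3

Expand innermost to outermost. Recall ⊕ takes the minimum of its arguments and ⊗ takes their sum. Working out the expression ((3 ⊕ 8) ⊕ (-3 ⊕ 9)) gives -3.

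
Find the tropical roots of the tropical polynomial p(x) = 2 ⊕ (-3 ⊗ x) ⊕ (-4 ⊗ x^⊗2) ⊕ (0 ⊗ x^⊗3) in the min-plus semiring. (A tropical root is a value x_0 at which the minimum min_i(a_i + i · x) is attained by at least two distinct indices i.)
Roots: {-4, 1, 5}

Each tropical root is a break point of the lower envelope of the lines y = a_i + i · x (there are 4 lines, with slopes 0, 1, ..., 3). Only the lines that attain the minimum somewhere contribute to roots; other lines are dominated. Here the surviving (envelope) indices are i = 3, i = 2, i = 1, i = 0.
Intersections between consecutive envelope lines give the roots: for adjacent envelope indices i < j the intersection is x = (a_i − a_j) / (j − i). Reading off the sorted break points: {-4, 1, 5}.
Verification: at each break x_0, at least two indices attain the minimum of min_i(a_i + i · x_0).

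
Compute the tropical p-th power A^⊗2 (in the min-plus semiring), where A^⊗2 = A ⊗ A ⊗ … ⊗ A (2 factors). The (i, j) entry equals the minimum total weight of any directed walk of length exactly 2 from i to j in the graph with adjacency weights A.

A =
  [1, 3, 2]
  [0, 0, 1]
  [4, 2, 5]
A^⊗2 =
  [2, 3, 3]
  [0, 0, 1]
  [2, 2, 3]

Each entry (A^⊗2)_ij equals the minimum over all length-2 walks i = v_0 → v_1 → … → v_2 = j of Σ_t A[v_t][v_{t+1}]. For example, for (i, j) = (0, 2) we minimise over 3 possible intermediate vertex sequences; the minimum is 3, attained along the walk 0 → 0 → 2.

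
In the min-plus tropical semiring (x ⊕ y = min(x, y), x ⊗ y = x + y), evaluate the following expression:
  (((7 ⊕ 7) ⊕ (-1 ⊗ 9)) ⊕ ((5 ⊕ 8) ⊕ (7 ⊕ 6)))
(((7 ⊕ 7) ⊕ (-1 ⊗ 9)) ⊕ ((5 ⊕ 8) ⊕ (7 ⊕ 6))) = 5

Expand innermost to outermost. Recall ⊕ takes the minimum of its arguments and ⊗ takes their sum. Working out the expression (((7 ⊕ 7) ⊕ (-1 ⊗ 9)) ⊕ ((5 ⊕ 8) ⊕ (7 ⊕ 6))) gives 5.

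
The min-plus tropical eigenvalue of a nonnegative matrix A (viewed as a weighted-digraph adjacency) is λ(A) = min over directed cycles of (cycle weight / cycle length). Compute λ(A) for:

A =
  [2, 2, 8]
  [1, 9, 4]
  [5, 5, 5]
λ(A) = 3/2

Enumerate directed cycles and compute their means (weight / length). Sample:
  cycle 0 → 0: weight = 2, length = 1, mean = 2/1 ≈ 2.000
  cycle 1 → 1: weight = 9, length = 1, mean = 9/1 ≈ 9.000
  cycle 2 → 2: weight = 5, length = 1, mean = 5/1 ≈ 5.000
  cycle 0 → 1 → 0: weight = 3, length = 2, mean = 3/2 ≈ 1.500
  cycle 0 → 2 → 0: weight = 13, length = 2, mean = 13/2 ≈ 6.500
  cycle 1 → 0 → 1: weight = 3, length = 2, mean = 3/2 ≈ 1.500
Minimum mean = 1.500, attained e.g. along the cycle 0 → 1 → 0 with weight 3 and length 2. So λ(A) = 3/2 = 3/2.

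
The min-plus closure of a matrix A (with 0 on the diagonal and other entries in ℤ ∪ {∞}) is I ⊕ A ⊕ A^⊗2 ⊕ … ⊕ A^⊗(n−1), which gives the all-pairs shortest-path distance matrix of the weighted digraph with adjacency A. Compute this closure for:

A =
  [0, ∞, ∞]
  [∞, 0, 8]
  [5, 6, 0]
Closure =
  [0, ∞, ∞]
  [13, 0, 8]
  [5, 6, 0]

This is the Floyd-Warshall all-pairs shortest-path computation. For each intermediate vertex k = 0, 1, …, 2, update dist[i][j] ← min(dist[i][j], dist[i][k] + dist[k][j]). The final matrix gives, for each (i, j), the minimum total weight of any directed path from i to j (possibly empty when i = j).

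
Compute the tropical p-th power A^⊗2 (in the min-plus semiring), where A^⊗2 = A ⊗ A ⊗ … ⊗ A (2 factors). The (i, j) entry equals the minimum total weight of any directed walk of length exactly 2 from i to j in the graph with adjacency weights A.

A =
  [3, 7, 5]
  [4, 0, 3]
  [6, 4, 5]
A^⊗2 =
  [6, 7, 8]
  [4, 0, 3]
  [8, 4, 7]

Each entry (A^⊗2)_ij equals the minimum over all length-2 walks i = v_0 → v_1 → … → v_2 = j of Σ_t A[v_t][v_{t+1}]. For example, for (i, j) = (0, 2) we minimise over 3 possible intermediate vertex sequences; the minimum is 8, attained along the walk 0 → 0 → 2.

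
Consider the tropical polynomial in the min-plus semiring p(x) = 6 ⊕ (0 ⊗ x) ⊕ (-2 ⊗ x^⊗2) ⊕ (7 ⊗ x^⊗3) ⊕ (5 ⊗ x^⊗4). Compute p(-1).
p(-1) = -4

A tropical monomial a ⊗ x^⊗i evaluates to a + i · x. Evaluating each term at x = -1:
  Term 0 contributes 6 + 0 · -1 = 6
  Term 1 contributes 0 + 1 · -1 = -1
  Term 2 contributes -2 + 2 · -1 = -4
  Term 3 contributes 7 + 3 · -1 = 4
  Term 4 contributes 5 + 4 · -1 = 1
p(-1) = ⊕ of these = min[6, -1, -4, 4, 1] = -4.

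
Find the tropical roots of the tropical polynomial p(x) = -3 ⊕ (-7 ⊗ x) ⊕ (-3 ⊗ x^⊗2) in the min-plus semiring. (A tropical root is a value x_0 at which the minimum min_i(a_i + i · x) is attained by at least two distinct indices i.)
Roots: {-4, 4}

Each tropical root is a break point of the lower envelope of the lines y = a_i + i · x (there are 3 lines, with slopes 0, 1, ..., 2). Only the lines that attain the minimum somewhere contribute to roots; other lines are dominated. Here the surviving (envelope) indices are i = 2, i = 1, i = 0.
Intersections between consecutive envelope lines give the roots: for adjacent envelope indices i < j the intersection is x = (a_i − a_j) / (j − i). Reading off the sorted break points: {-4, 4}.
Verification: at each break x_0, at least two indices attain the minimum of min_i(a_i + i · x_0).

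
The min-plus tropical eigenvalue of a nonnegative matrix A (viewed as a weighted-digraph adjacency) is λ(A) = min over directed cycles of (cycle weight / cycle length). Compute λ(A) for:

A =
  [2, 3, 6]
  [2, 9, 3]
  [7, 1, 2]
λ(A) = 2

Enumerate directed cycles and compute their means (weight / length). Sample:
  cycle 0 → 0: weight = 2, length = 1, mean = 2/1 ≈ 2.000
  cycle 1 → 1: weight = 9, length = 1, mean = 9/1 ≈ 9.000
  cycle 2 → 2: weight = 2, length = 1, mean = 2/1 ≈ 2.000
  cycle 0 → 1 → 0: weight = 5, length = 2, mean = 5/2 ≈ 2.500
  cycle 0 → 2 → 0: weight = 13, length = 2, mean = 13/2 ≈ 6.500
  cycle 1 → 0 → 1: weight = 5, length = 2, mean = 5/2 ≈ 2.500
Minimum mean = 2.000, attained e.g. along the cycle 0 → 0 with weight 2 and length 1. So λ(A) = 2/1 = 2.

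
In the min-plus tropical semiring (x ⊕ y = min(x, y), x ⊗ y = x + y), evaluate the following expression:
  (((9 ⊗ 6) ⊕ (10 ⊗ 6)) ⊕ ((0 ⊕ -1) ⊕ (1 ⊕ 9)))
(((9 ⊗ 6) ⊕ (10 ⊗ 6)) ⊕ ((0 ⊕ -1) ⊕ (1 ⊕ 9))) = -1

Expand innermost to outermost. Recall ⊕ takes the minimum of its arguments and ⊗ takes their sum. Working out the expression (((9 ⊗ 6) ⊕ (10 ⊗ 6)) ⊕ ((0 ⊕ -1) ⊕ (1 ⊕ 9))) gives -1.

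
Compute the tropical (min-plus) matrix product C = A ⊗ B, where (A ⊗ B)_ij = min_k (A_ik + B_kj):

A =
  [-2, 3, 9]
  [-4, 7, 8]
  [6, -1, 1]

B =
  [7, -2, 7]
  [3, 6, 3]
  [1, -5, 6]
A ⊗ B =
  [5, -4, 5]
  [3, -6, 3]
  [2, -4, 2]

Apply the min-plus product entry-by-entry:
  C[0][0] = min over k of (A[0][0] + B[0][0] = -2 + 7 = 5, A[0][1] + B[1][0] = 3 + 3 = 6, A[0][2] + B[2][0] = 9 + 1 = 10) = 5 (attained at k = 0)
  C[0][1] = min over k of (A[0][0] + B[0][1] = -2 + -2 = -4, A[0][1] + B[1][1] = 3 + 6 = 9, A[0][2] + B[2][1] = 9 + -5 = 4) = -4 (attained at k = 0)
  C[0][2] = min over k of (A[0][0] + B[0][2] = -2 + 7 = 5, A[0][1] + B[1][2] = 3 + 3 = 6, A[0][2] + B[2][2] = 9 + 6 = 15) = 5 (attained at k = 0)
  C[1][0] = min over k of (A[1][0] + B[0][0] = -4 + 7 = 3, A[1][1] + B[1][0] = 7 + 3 = 10, A[1][2] + B[2][0] = 8 + 1 = 9) = 3 (attained at k = 0)
  C[1][1] = min over k of (A[1][0] + B[0][1] = -4 + -2 = -6, A[1][1] + B[1][1] = 7 + 6 = 13, A[1][2] + B[2][1] = 8 + -5 = 3) = -6 (attained at k = 0)
  C[1][2] = min over k of (A[1][0] + B[0][2] = -4 + 7 = 3, A[1][1] + B[1][2] = 7 + 3 = 10, A[1][2] + B[2][2] = 8 + 6 = 14) = 3 (attained at k = 0)
  C[2][0] = min over k of (A[2][0] + B[0][0] = 6 + 7 = 13, A[2][1] + B[1][0] = -1 + 3 = 2, A[2][2] + B[2][0] = 1 + 1 = 2) = 2 (attained at k = 1)
  C[2][1] = min over k of (A[2][0] + B[0][1] = 6 + -2 = 4, A[2][1] + B[1][1] = -1 + 6 = 5, A[2][2] + B[2][1] = 1 + -5 = -4) = -4 (attained at k = 2)
  C[2][2] = min over k of (A[2][0] + B[0][2] = 6 + 7 = 13, A[2][1] + B[1][2] = -1 + 3 = 2, A[2][2] + B[2][2] = 1 + 6 = 7) = 2 (attained at k = 1)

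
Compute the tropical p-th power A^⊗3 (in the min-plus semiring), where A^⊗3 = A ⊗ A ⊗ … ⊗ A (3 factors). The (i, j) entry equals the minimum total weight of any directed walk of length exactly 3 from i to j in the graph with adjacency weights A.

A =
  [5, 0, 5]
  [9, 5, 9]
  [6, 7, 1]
A^⊗3 =
  [12, 9, 7]
  [16, 14, 11]
  [8, 7, 3]

Each entry (A^⊗3)_ij equals the minimum over all length-3 walks i = v_0 → v_1 → … → v_3 = j of Σ_t A[v_t][v_{t+1}]. For example, for (i, j) = (0, 2) we minimise over 9 possible intermediate vertex sequences; the minimum is 7, attained along the walk 0 → 2 → 2 → 2.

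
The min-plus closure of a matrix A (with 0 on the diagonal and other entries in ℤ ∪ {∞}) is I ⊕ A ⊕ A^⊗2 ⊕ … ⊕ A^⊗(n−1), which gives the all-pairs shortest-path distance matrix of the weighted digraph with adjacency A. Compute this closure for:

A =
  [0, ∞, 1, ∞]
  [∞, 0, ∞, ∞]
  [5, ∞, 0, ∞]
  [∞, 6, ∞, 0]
Closure =
  [0, ∞, 1, ∞]
  [∞, 0, ∞, ∞]
  [5, ∞, 0, ∞]
  [∞, 6, ∞, 0]

This is the Floyd-Warshall all-pairs shortest-path computation. For each intermediate vertex k = 0, 1, …, 3, update dist[i][j] ← min(dist[i][j], dist[i][k] + dist[k][j]). The final matrix gives, for each (i, j), the minimum total weight of any directed path from i to j (possibly empty when i = j).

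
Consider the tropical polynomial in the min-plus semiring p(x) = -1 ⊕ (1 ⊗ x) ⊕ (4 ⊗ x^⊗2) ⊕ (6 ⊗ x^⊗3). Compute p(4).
p(4) = -1

A tropical monomial a ⊗ x^⊗i evaluates to a + i · x. Evaluating each term at x = 4:
  Term 0 contributes -1 + 0 · 4 = -1
  Term 1 contributes 1 + 1 · 4 = 5
  Term 2 contributes 4 + 2 · 4 = 12
  Term 3 contributes 6 + 3 · 4 = 18
p(4) = ⊕ of these = min[-1, 5, 12, 18] = -1.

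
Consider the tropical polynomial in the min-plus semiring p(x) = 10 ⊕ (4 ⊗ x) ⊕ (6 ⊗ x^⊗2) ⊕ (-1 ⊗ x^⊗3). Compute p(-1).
p(-1) = -4

A tropical monomial a ⊗ x^⊗i evaluates to a + i · x. Evaluating each term at x = -1:
  Term 0 contributes 10 + 0 · -1 = 10
  Term 1 contributes 4 + 1 · -1 = 3
  Term 2 contributes 6 + 2 · -1 = 4
  Term 3 contributes -1 + 3 · -1 = -4
p(-1) = ⊕ of these = min[10, 3, 4, -4] = -4.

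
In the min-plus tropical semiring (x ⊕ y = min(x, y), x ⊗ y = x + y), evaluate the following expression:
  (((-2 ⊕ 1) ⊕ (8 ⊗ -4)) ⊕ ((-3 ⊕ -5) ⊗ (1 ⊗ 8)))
(((-2 ⊕ 1) ⊕ (8 ⊗ -4)) ⊕ ((-3 ⊕ -5) ⊗ (1 ⊗ 8))) = -2

Expand innermost to outermost. Recall ⊕ takes the minimum of its arguments and ⊗ takes their sum. Working out the expression (((-2 ⊕ 1) ⊕ (8 ⊗ -4)) ⊕ ((-3 ⊕ -5) ⊗ (1 ⊗ 8))) gives -2.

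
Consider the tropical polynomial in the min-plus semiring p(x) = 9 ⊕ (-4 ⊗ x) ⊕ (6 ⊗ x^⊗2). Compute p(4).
p(4) = 0

A tropical monomial a ⊗ x^⊗i evaluates to a + i · x. Evaluating each term at x = 4:
  Term 0 contributes 9 + 0 · 4 = 9
  Term 1 contributes -4 + 1 · 4 = 0
  Term 2 contributes 6 + 2 · 4 = 14
p(4) = ⊕ of these = min[9, 0, 14] = 0.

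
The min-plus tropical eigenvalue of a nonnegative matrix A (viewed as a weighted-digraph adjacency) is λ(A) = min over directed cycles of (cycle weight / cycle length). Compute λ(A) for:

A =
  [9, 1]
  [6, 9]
λ(A) = 7/2

Enumerate directed cycles and compute their means (weight / length). Sample:
  cycle 0 → 0: weight = 9, length = 1, mean = 9/1 ≈ 9.000
  cycle 1 → 1: weight = 9, length = 1, mean = 9/1 ≈ 9.000
  cycle 0 → 1 → 0: weight = 7, length = 2, mean = 7/2 ≈ 3.500
  cycle 1 → 0 → 1: weight = 7, length = 2, mean = 7/2 ≈ 3.500
Minimum mean = 3.500, attained e.g. along the cycle 0 → 1 → 0 with weight 7 and length 2. So λ(A) = 7/2 = 7/2.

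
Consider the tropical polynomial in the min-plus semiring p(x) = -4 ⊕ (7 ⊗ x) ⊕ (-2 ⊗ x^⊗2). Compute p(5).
p(5) = -4

A tropical monomial a ⊗ x^⊗i evaluates to a + i · x. Evaluating each term at x = 5:
  Term 0 contributes -4 + 0 · 5 = -4
  Term 1 contributes 7 + 1 · 5 = 12
  Term 2 contributes -2 + 2 · 5 = 8
p(5) = ⊕ of these = min[-4, 12, 8] = -4.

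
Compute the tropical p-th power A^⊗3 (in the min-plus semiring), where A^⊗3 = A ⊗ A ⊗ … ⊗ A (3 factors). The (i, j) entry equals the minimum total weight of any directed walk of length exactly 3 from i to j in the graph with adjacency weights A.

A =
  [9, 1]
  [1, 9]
A^⊗3 =
  [11, 3]
  [3, 11]

Each entry (A^⊗3)_ij equals the minimum over all length-3 walks i = v_0 → v_1 → … → v_3 = j of Σ_t A[v_t][v_{t+1}]. For example, for (i, j) = (0, 1) we minimise over 4 possible intermediate vertex sequences; the minimum is 3, attained along the walk 0 → 1 → 0 → 1.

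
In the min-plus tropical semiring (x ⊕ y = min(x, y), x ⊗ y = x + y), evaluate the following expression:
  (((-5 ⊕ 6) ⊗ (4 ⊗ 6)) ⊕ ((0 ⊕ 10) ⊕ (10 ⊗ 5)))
(((-5 ⊕ 6) ⊗ (4 ⊗ 6)) ⊕ ((0 ⊕ 10) ⊕ (10 ⊗ 5))) = 0

Expand innermost to outermost. Recall ⊕ takes the minimum of its arguments and ⊗ takes their sum. Working out the expression (((-5 ⊕ 6) ⊗ (4 ⊗ 6)) ⊕ ((0 ⊕ 10) ⊕ (10 ⊗ 5))) gives 0.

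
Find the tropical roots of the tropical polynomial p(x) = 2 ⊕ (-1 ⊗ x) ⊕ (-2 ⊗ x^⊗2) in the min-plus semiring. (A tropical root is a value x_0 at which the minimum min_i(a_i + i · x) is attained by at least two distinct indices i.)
Roots: {1, 3}

Each tropical root is a break point of the lower envelope of the lines y = a_i + i · x (there are 3 lines, with slopes 0, 1, ..., 2). Only the lines that attain the minimum somewhere contribute to roots; other lines are dominated. Here the surviving (envelope) indices are i = 2, i = 1, i = 0.
Intersections between consecutive envelope lines give the roots: for adjacent envelope indices i < j the intersection is x = (a_i − a_j) / (j − i). Reading off the sorted break points: {1, 3}.
Verification: at each break x_0, at least two indices attain the minimum of min_i(a_i + i · x_0).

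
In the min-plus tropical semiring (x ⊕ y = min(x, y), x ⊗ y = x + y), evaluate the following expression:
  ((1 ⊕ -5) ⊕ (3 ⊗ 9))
((1 ⊕ -5) ⊕ (3 ⊗ 9)) = -5

Expand innermost to outermost. Recall ⊕ takes the minimum of its arguments and ⊗ takes their sum. Working out the expression ((1 ⊕ -5) ⊕ (3 ⊗ 9)) gives -5.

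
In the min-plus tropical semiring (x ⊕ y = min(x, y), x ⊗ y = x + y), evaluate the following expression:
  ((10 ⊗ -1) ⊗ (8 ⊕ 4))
((10 ⊗ -1) ⊗ (8 ⊕ 4)) = 13

Expand innermost to outermost. Recall ⊕ takes the minimum of its arguments and ⊗ takes their sum. Working out the expression ((10 ⊗ -1) ⊗ (8 ⊕ 4)) gives 13.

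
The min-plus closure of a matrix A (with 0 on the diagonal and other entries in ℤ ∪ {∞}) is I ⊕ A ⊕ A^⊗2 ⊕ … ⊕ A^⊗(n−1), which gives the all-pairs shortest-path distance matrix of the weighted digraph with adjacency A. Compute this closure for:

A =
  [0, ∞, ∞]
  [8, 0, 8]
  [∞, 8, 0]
Closure =
  [0, ∞, ∞]
  [8, 0, 8]
  [16, 8, 0]

This is the Floyd-Warshall all-pairs shortest-path computation. For each intermediate vertex k = 0, 1, …, 2, update dist[i][j] ← min(dist[i][j], dist[i][k] + dist[k][j]). The final matrix gives, for each (i, j), the minimum total weight of any directed path from i to j (possibly empty when i = j).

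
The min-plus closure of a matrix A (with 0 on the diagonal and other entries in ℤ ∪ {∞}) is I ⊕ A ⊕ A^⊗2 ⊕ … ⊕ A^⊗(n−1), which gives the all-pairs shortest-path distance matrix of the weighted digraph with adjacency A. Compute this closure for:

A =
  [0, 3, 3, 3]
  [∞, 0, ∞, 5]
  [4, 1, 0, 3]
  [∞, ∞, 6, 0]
Closure =
  [0, 3, 3, 3]
  [15, 0, 11, 5]
  [4, 1, 0, 3]
  [10, 7, 6, 0]

This is the Floyd-Warshall all-pairs shortest-path computation. For each intermediate vertex k = 0, 1, …, 3, update dist[i][j] ← min(dist[i][j], dist[i][k] + dist[k][j]). The final matrix gives, for each (i, j), the minimum total weight of any directed path from i to j (possibly empty when i = j).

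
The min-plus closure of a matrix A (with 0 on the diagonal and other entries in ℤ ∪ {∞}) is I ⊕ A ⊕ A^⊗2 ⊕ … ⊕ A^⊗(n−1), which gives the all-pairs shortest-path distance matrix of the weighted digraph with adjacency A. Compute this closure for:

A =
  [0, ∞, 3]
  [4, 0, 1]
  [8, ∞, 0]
Closure =
  [0, ∞, 3]
  [4, 0, 1]
  [8, ∞, 0]

This is the Floyd-Warshall all-pairs shortest-path computation. For each intermediate vertex k = 0, 1, …, 2, update dist[i][j] ← min(dist[i][j], dist[i][k] + dist[k][j]). The final matrix gives, for each (i, j), the minimum total weight of any directed path from i to j (possibly empty when i = j).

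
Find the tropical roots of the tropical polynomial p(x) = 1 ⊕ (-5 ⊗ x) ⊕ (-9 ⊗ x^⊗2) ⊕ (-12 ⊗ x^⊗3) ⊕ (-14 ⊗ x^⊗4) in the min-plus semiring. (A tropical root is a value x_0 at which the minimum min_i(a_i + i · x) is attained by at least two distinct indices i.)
Roots: {2, 3, 4, 6}

Each tropical root is a break point of the lower envelope of the lines y = a_i + i · x (there are 5 lines, with slopes 0, 1, ..., 4). Only the lines that attain the minimum somewhere contribute to roots; other lines are dominated. Here the surviving (envelope) indices are i = 4, i = 3, i = 2, i = 1, i = 0.
Intersections between consecutive envelope lines give the roots: for adjacent envelope indices i < j the intersection is x = (a_i − a_j) / (j − i). Reading off the sorted break points: {2, 3, 4, 6}.
Verification: at each break x_0, at least two indices attain the minimum of min_i(a_i + i · x_0).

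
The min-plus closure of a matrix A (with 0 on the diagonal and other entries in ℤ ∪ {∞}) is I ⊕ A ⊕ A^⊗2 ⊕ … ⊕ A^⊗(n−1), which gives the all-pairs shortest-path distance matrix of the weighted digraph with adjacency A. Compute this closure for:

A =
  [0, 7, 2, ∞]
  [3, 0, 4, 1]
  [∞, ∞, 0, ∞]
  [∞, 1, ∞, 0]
Closure =
  [0, 7, 2, 8]
  [3, 0, 4, 1]
  [∞, ∞, 0, ∞]
  [4, 1, 5, 0]

This is the Floyd-Warshall all-pairs shortest-path computation. For each intermediate vertex k = 0, 1, …, 3, update dist[i][j] ← min(dist[i][j], dist[i][k] + dist[k][j]). The final matrix gives, for each (i, j), the minimum total weight of any directed path from i to j (possibly empty when i = j).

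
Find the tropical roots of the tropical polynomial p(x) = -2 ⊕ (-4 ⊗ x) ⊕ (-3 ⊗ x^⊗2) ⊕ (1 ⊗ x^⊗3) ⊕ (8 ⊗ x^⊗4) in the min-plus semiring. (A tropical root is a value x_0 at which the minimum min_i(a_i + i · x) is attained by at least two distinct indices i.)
Roots: {-7, -4, -1, 2}

Each tropical root is a break point of the lower envelope of the lines y = a_i + i · x (there are 5 lines, with slopes 0, 1, ..., 4). Only the lines that attain the minimum somewhere contribute to roots; other lines are dominated. Here the surviving (envelope) indices are i = 4, i = 3, i = 2, i = 1, i = 0.
Intersections between consecutive envelope lines give the roots: for adjacent envelope indices i < j the intersection is x = (a_i − a_j) / (j − i). Reading off the sorted break points: {-7, -4, -1, 2}.
Verification: at each break x_0, at least two indices attain the minimum of min_i(a_i + i · x_0).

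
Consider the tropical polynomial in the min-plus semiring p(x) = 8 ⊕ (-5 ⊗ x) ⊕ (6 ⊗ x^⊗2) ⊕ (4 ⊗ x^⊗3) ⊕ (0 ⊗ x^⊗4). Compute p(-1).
p(-1) = -6

A tropical monomial a ⊗ x^⊗i evaluates to a + i · x. Evaluating each term at x = -1:
  Term 0 contributes 8 + 0 · -1 = 8
  Term 1 contributes -5 + 1 · -1 = -6
  Term 2 contributes 6 + 2 · -1 = 4
  Term 3 contributes 4 + 3 · -1 = 1
  Term 4 contributes 0 + 4 · -1 = -4
p(-1) = ⊕ of these = min[8, -6, 4, 1, -4] = -6.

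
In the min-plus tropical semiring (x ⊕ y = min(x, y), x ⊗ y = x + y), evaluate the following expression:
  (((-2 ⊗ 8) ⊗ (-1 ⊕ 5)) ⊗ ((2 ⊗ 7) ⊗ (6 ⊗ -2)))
(((-2 ⊗ 8) ⊗ (-1 ⊕ 5)) ⊗ ((2 ⊗ 7) ⊗ (6 ⊗ -2))) = 18

Expand innermost to outermost. Recall ⊕ takes the minimum of its arguments and ⊗ takes their sum. Working out the expression (((-2 ⊗ 8) ⊗ (-1 ⊕ 5)) ⊗ ((2 ⊗ 7) ⊗ (6 ⊗ -2))) gives 18.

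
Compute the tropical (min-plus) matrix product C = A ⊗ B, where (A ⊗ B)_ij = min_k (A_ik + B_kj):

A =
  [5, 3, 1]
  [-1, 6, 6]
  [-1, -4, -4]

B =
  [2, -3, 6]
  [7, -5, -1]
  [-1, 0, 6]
A ⊗ B =
  [0, -2, 2]
  [1, -4, 5]
  [-5, -9, -5]

Apply the min-plus product entry-by-entry:
  C[0][0] = min over k of (A[0][0] + B[0][0] = 5 + 2 = 7, A[0][1] + B[1][0] = 3 + 7 = 10, A[0][2] + B[2][0] = 1 + -1 = 0) = 0 (attained at k = 2)
  C[0][1] = min over k of (A[0][0] + B[0][1] = 5 + -3 = 2, A[0][1] + B[1][1] = 3 + -5 = -2, A[0][2] + B[2][1] = 1 + 0 = 1) = -2 (attained at k = 1)
  C[0][2] = min over k of (A[0][0] + B[0][2] = 5 + 6 = 11, A[0][1] + B[1][2] = 3 + -1 = 2, A[0][2] + B[2][2] = 1 + 6 = 7) = 2 (attained at k = 1)
  C[1][0] = min over k of (A[1][0] + B[0][0] = -1 + 2 = 1, A[1][1] + B[1][0] = 6 + 7 = 13, A[1][2] + B[2][0] = 6 + -1 = 5) = 1 (attained at k = 0)
  C[1][1] = min over k of (A[1][0] + B[0][1] = -1 + -3 = -4, A[1][1] + B[1][1] = 6 + -5 = 1, A[1][2] + B[2][1] = 6 + 0 = 6) = -4 (attained at k = 0)
  C[1][2] = min over k of (A[1][0] + B[0][2] = -1 + 6 = 5, A[1][1] + B[1][2] = 6 + -1 = 5, A[1][2] + B[2][2] = 6 + 6 = 12) = 5 (attained at k = 0)
  C[2][0] = min over k of (A[2][0] + B[0][0] = -1 + 2 = 1, A[2][1] + B[1][0] = -4 + 7 = 3, A[2][2] + B[2][0] = -4 + -1 = -5) = -5 (attained at k = 2)
  C[2][1] = min over k of (A[2][0] + B[0][1] = -1 + -3 = -4, A[2][1] + B[1][1] = -4 + -5 = -9, A[2][2] + B[2][1] = -4 + 0 = -4) = -9 (attained at k = 1)
  C[2][2] = min over k of (A[2][0] + B[0][2] = -1 + 6 = 5, A[2][1] + B[1][2] = -4 + -1 = -5, A[2][2] + B[2][2] = -4 + 6 = 2) = -5 (attained at k = 1)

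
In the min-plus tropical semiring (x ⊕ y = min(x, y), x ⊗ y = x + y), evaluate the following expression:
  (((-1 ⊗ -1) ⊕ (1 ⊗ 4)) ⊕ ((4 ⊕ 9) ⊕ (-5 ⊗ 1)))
(((-1 ⊗ -1) ⊕ (1 ⊗ 4)) ⊕ ((4 ⊕ 9) ⊕ (-5 ⊗ 1))) = -4

Expand innermost to outermost. Recall ⊕ takes the minimum of its arguments and ⊗ takes their sum. Working out the expression (((-1 ⊗ -1) ⊕ (1 ⊗ 4)) ⊕ ((4 ⊕ 9) ⊕ (-5 ⊗ 1))) gives -4.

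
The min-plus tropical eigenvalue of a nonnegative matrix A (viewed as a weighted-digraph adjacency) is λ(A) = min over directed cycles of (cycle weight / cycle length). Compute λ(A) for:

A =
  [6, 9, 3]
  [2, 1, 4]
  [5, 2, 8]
λ(A) = 1

Enumerate directed cycles and compute their means (weight / length). Sample:
  cycle 0 → 0: weight = 6, length = 1, mean = 6/1 ≈ 6.000
  cycle 1 → 1: weight = 1, length = 1, mean = 1/1 ≈ 1.000
  cycle 2 → 2: weight = 8, length = 1, mean = 8/1 ≈ 8.000
  cycle 0 → 1 → 0: weight = 11, length = 2, mean = 11/2 ≈ 5.500
  cycle 0 → 2 → 0: weight = 8, length = 2, mean = 8/2 ≈ 4.000
  cycle 1 → 0 → 1: weight = 11, length = 2, mean = 11/2 ≈ 5.500
Minimum mean = 1.000, attained e.g. along the cycle 1 → 1 with weight 1 and length 1. So λ(A) = 1/1 = 1.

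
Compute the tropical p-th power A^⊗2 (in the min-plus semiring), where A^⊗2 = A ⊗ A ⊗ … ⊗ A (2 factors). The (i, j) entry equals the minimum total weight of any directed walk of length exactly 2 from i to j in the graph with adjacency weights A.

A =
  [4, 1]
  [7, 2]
A^⊗2 =
  [8, 3]
  [9, 4]

Each entry (A^⊗2)_ij equals the minimum over all length-2 walks i = v_0 → v_1 → … → v_2 = j of Σ_t A[v_t][v_{t+1}]. For example, for (i, j) = (0, 1) we minimise over 2 possible intermediate vertex sequences; the minimum is 3, attained along the walk 0 → 1 → 1.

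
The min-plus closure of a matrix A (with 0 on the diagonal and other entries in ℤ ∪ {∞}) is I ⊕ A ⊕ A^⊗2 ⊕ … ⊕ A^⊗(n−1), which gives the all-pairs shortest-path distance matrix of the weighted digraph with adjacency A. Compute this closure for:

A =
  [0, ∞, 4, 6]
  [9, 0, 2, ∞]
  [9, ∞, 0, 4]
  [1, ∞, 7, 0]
Closure =
  [0, ∞, 4, 6]
  [7, 0, 2, 6]
  [5, ∞, 0, 4]
  [1, ∞, 5, 0]

This is the Floyd-Warshall all-pairs shortest-path computation. For each intermediate vertex k = 0, 1, …, 3, update dist[i][j] ← min(dist[i][j], dist[i][k] + dist[k][j]). The final matrix gives, for each (i, j), the minimum total weight of any directed path from i to j (possibly empty when i = j).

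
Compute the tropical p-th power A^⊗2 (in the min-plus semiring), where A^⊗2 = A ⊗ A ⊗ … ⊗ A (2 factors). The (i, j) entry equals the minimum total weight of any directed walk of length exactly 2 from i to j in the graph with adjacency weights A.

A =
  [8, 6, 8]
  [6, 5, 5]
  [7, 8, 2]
A^⊗2 =
  [12, 11, 10]
  [11, 10, 7]
  [9, 10, 4]

Each entry (A^⊗2)_ij equals the minimum over all length-2 walks i = v_0 → v_1 → … → v_2 = j of Σ_t A[v_t][v_{t+1}]. For example, for (i, j) = (0, 2) we minimise over 3 possible intermediate vertex sequences; the minimum is 10, attained along the walk 0 → 2 → 2.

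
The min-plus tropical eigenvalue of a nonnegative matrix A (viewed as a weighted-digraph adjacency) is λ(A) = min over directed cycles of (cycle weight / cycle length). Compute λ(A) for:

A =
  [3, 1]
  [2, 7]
λ(A) = 3/2

Enumerate directed cycles and compute their means (weight / length). Sample:
  cycle 0 → 0: weight = 3, length = 1, mean = 3/1 ≈ 3.000
  cycle 1 → 1: weight = 7, length = 1, mean = 7/1 ≈ 7.000
  cycle 0 → 1 → 0: weight = 3, length = 2, mean = 3/2 ≈ 1.500
  cycle 1 → 0 → 1: weight = 3, length = 2, mean = 3/2 ≈ 1.500
Minimum mean = 1.500, attained e.g. along the cycle 0 → 1 → 0 with weight 3 and length 2. So λ(A) = 3/2 = 3/2.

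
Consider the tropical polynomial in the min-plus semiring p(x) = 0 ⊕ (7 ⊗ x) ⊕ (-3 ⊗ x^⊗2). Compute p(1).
p(1) = -1

A tropical monomial a ⊗ x^⊗i evaluates to a + i · x. Evaluating each term at x = 1:
  Term 0 contributes 0 + 0 · 1 = 0
  Term 1 contributes 7 + 1 · 1 = 8
  Term 2 contributes -3 + 2 · 1 = -1
p(1) = ⊕ of these = min[0, 8, -1] = -1.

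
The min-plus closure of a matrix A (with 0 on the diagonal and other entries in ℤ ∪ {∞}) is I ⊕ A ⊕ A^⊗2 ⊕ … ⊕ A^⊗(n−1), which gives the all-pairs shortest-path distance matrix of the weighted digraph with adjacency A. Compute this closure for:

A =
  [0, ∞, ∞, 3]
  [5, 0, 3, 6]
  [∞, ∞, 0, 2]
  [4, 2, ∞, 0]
Closure =
  [0, 5, 8, 3]
  [5, 0, 3, 5]
  [6, 4, 0, 2]
  [4, 2, 5, 0]

This is the Floyd-Warshall all-pairs shortest-path computation. For each intermediate vertex k = 0, 1, …, 3, update dist[i][j] ← min(dist[i][j], dist[i][k] + dist[k][j]). The final matrix gives, for each (i, j), the minimum total weight of any directed path from i to j (possibly empty when i = j).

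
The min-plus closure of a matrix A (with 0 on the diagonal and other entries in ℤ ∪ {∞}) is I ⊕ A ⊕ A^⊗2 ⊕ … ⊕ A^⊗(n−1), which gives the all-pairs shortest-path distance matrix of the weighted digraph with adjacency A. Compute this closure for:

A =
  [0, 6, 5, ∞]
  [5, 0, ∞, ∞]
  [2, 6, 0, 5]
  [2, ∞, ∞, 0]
Closure =
  [0, 6, 5, 10]
  [5, 0, 10, 15]
  [2, 6, 0, 5]
  [2, 8, 7, 0]

This is the Floyd-Warshall all-pairs shortest-path computation. For each intermediate vertex k = 0, 1, …, 3, update dist[i][j] ← min(dist[i][j], dist[i][k] + dist[k][j]). The final matrix gives, for each (i, j), the minimum total weight of any directed path from i to j (possibly empty when i = j).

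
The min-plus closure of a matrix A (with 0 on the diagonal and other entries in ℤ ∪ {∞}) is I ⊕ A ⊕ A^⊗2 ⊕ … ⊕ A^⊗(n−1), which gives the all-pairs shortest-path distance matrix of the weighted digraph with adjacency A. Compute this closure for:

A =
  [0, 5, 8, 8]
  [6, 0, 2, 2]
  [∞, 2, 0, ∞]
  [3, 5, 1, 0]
Closure =
  [0, 5, 7, 7]
  [5, 0, 2, 2]
  [7, 2, 0, 4]
  [3, 3, 1, 0]

This is the Floyd-Warshall all-pairs shortest-path computation. For each intermediate vertex k = 0, 1, …, 3, update dist[i][j] ← min(dist[i][j], dist[i][k] + dist[k][j]). The final matrix gives, for each (i, j), the minimum total weight of any directed path from i to j (possibly empty when i = j).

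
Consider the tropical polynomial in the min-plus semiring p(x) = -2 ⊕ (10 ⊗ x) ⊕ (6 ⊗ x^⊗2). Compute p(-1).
p(-1) = -2

A tropical monomial a ⊗ x^⊗i evaluates to a + i · x. Evaluating each term at x = -1:
  Term 0 contributes -2 + 0 · -1 = -2
  Term 1 contributes 10 + 1 · -1 = 9
  Term 2 contributes 6 + 2 · -1 = 4
p(-1) = ⊕ of these = min[-2, 9, 4] = -2.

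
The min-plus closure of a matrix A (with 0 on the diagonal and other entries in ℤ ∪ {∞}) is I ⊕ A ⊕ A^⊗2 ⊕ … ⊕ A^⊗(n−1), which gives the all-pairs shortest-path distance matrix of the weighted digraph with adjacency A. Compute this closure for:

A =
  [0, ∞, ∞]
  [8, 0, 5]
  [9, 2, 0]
Closure =
  [0, ∞, ∞]
  [8, 0, 5]
  [9, 2, 0]

This is the Floyd-Warshall all-pairs shortest-path computation. For each intermediate vertex k = 0, 1, …, 2, update dist[i][j] ← min(dist[i][j], dist[i][k] + dist[k][j]). The final matrix gives, for each (i, j), the minimum total weight of any directed path from i to j (possibly empty when i = j).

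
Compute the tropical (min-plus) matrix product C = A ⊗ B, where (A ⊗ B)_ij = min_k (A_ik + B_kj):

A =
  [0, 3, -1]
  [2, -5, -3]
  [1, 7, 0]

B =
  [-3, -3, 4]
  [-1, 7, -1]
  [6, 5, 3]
A ⊗ B =
  [-3, -3, 2]
  [-6, -1, -6]
  [-2, -2, 3]

Apply the min-plus product entry-by-entry:
  C[0][0] = min over k of (A[0][0] + B[0][0] = 0 + -3 = -3, A[0][1] + B[1][0] = 3 + -1 = 2, A[0][2] + B[2][0] = -1 + 6 = 5) = -3 (attained at k = 0)
  C[0][1] = min over k of (A[0][0] + B[0][1] = 0 + -3 = -3, A[0][1] + B[1][1] = 3 + 7 = 10, A[0][2] + B[2][1] = -1 + 5 = 4) = -3 (attained at k = 0)
  C[0][2] = min over k of (A[0][0] + B[0][2] = 0 + 4 = 4, A[0][1] + B[1][2] = 3 + -1 = 2, A[0][2] + B[2][2] = -1 + 3 = 2) = 2 (attained at k = 1)
  C[1][0] = min over k of (A[1][0] + B[0][0] = 2 + -3 = -1, A[1][1] + B[1][0] = -5 + -1 = -6, A[1][2] + B[2][0] = -3 + 6 = 3) = -6 (attained at k = 1)
  C[1][1] = min over k of (A[1][0] + B[0][1] = 2 + -3 = -1, A[1][1] + B[1][1] = -5 + 7 = 2, A[1][2] + B[2][1] = -3 + 5 = 2) = -1 (attained at k = 0)
  C[1][2] = min over k of (A[1][0] + B[0][2] = 2 + 4 = 6, A[1][1] + B[1][2] = -5 + -1 = -6, A[1][2] + B[2][2] = -3 + 3 = 0) = -6 (attained at k = 1)
  C[2][0] = min over k of (A[2][0] + B[0][0] = 1 + -3 = -2, A[2][1] + B[1][0] = 7 + -1 = 6, A[2][2] + B[2][0] = 0 + 6 = 6) = -2 (attained at k = 0)
  C[2][1] = min over k of (A[2][0] + B[0][1] = 1 + -3 = -2, A[2][1] + B[1][1] = 7 + 7 = 14, A[2][2] + B[2][1] = 0 + 5 = 5) = -2 (attained at k = 0)
  C[2][2] = min over k of (A[2][0] + B[0][2] = 1 + 4 = 5, A[2][1] + B[1][2] = 7 + -1 = 6, A[2][2] + B[2][2] = 0 + 3 = 3) = 3 (attained at k = 2)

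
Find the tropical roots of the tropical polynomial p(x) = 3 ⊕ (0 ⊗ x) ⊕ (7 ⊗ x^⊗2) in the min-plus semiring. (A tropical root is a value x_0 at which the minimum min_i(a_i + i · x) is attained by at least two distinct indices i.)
Roots: {-7, 3}

Each tropical root is a break point of the lower envelope of the lines y = a_i + i · x (there are 3 lines, with slopes 0, 1, ..., 2). Only the lines that attain the minimum somewhere contribute to roots; other lines are dominated. Here the surviving (envelope) indices are i = 2, i = 1, i = 0.
Intersections between consecutive envelope lines give the roots: for adjacent envelope indices i < j the intersection is x = (a_i − a_j) / (j − i). Reading off the sorted break points: {-7, 3}.
Verification: at each break x_0, at least two indices attain the minimum of min_i(a_i + i · x_0).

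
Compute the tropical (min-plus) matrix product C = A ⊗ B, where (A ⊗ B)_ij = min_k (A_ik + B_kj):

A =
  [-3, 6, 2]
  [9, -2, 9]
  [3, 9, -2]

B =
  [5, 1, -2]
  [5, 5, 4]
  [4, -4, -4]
A ⊗ B =
  [2, -2, -5]
  [3, 3, 2]
  [2, -6, -6]

Apply the min-plus product entry-by-entry:
  C[0][0] = min over k of (A[0][0] + B[0][0] = -3 + 5 = 2, A[0][1] + B[1][0] = 6 + 5 = 11, A[0][2] + B[2][0] = 2 + 4 = 6) = 2 (attained at k = 0)
  C[0][1] = min over k of (A[0][0] + B[0][1] = -3 + 1 = -2, A[0][1] + B[1][1] = 6 + 5 = 11, A[0][2] + B[2][1] = 2 + -4 = -2) = -2 (attained at k = 0)
  C[0][2] = min over k of (A[0][0] + B[0][2] = -3 + -2 = -5, A[0][1] + B[1][2] = 6 + 4 = 10, A[0][2] + B[2][2] = 2 + -4 = -2) = -5 (attained at k = 0)
  C[1][0] = min over k of (A[1][0] + B[0][0] = 9 + 5 = 14, A[1][1] + B[1][0] = -2 + 5 = 3, A[1][2] + B[2][0] = 9 + 4 = 13) = 3 (attained at k = 1)
  C[1][1] = min over k of (A[1][0] + B[0][1] = 9 + 1 = 10, A[1][1] + B[1][1] = -2 + 5 = 3, A[1][2] + B[2][1] = 9 + -4 = 5) = 3 (attained at k = 1)
  C[1][2] = min over k of (A[1][0] + B[0][2] = 9 + -2 = 7, A[1][1] + B[1][2] = -2 + 4 = 2, A[1][2] + B[2][2] = 9 + -4 = 5) = 2 (attained at k = 1)
  C[2][0] = min over k of (A[2][0] + B[0][0] = 3 + 5 = 8, A[2][1] + B[1][0] = 9 + 5 = 14, A[2][2] + B[2][0] = -2 + 4 = 2) = 2 (attained at k = 2)
  C[2][1] = min over k of (A[2][0] + B[0][1] = 3 + 1 = 4, A[2][1] + B[1][1] = 9 + 5 = 14, A[2][2] + B[2][1] = -2 + -4 = -6) = -6 (attained at k = 2)
  C[2][2] = min over k of (A[2][0] + B[0][2] = 3 + -2 = 1, A[2][1] + B[1][2] = 9 + 4 = 13, A[2][2] + B[2][2] = -2 + -4 = -6) = -6 (attained at k = 2)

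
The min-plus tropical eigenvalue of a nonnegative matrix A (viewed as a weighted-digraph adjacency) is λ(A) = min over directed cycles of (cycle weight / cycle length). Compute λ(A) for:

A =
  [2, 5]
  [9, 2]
λ(A) = 2

Enumerate directed cycles and compute their means (weight / length). Sample:
  cycle 0 → 0: weight = 2, length = 1, mean = 2/1 ≈ 2.000
  cycle 1 → 1: weight = 2, length = 1, mean = 2/1 ≈ 2.000
  cycle 0 → 1 → 0: weight = 14, length = 2, mean = 14/2 ≈ 7.000
  cycle 1 → 0 → 1: weight = 14, length = 2, mean = 14/2 ≈ 7.000
Minimum mean = 2.000, attained e.g. along the cycle 0 → 0 with weight 2 and length 1. So λ(A) = 2/1 = 2.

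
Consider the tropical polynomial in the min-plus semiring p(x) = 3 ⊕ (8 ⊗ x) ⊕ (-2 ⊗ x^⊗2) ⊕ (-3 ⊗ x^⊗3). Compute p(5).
p(5) = 3

A tropical monomial a ⊗ x^⊗i evaluates to a + i · x. Evaluating each term at x = 5:
  Term 0 contributes 3 + 0 · 5 = 3
  Term 1 contributes 8 + 1 · 5 = 13
  Term 2 contributes -2 + 2 · 5 = 8
  Term 3 contributes -3 + 3 · 5 = 12
p(5) = ⊕ of these = min[3, 13, 8, 12] = 3.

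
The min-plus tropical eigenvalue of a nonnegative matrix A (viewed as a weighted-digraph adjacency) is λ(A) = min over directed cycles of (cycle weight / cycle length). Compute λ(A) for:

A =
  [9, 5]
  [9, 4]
λ(A) = 4

Enumerate directed cycles and compute their means (weight / length). Sample:
  cycle 0 → 0: weight = 9, length = 1, mean = 9/1 ≈ 9.000
  cycle 1 → 1: weight = 4, length = 1, mean = 4/1 ≈ 4.000
  cycle 0 → 1 → 0: weight = 14, length = 2, mean = 14/2 ≈ 7.000
  cycle 1 → 0 → 1: weight = 14, length = 2, mean = 14/2 ≈ 7.000
Minimum mean = 4.000, attained e.g. along the cycle 1 → 1 with weight 4 and length 1. So λ(A) = 4/1 = 4.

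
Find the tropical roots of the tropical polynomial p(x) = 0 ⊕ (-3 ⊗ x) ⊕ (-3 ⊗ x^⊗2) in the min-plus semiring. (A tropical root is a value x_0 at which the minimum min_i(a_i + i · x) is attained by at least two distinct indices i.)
Roots: {0, 3}

Each tropical root is a break point of the lower envelope of the lines y = a_i + i · x (there are 3 lines, with slopes 0, 1, ..., 2). Only the lines that attain the minimum somewhere contribute to roots; other lines are dominated. Here the surviving (envelope) indices are i = 2, i = 1, i = 0.
Intersections between consecutive envelope lines give the roots: for adjacent envelope indices i < j the intersection is x = (a_i − a_j) / (j − i). Reading off the sorted break points: {0, 3}.
Verification: at each break x_0, at least two indices attain the minimum of min_i(a_i + i · x_0).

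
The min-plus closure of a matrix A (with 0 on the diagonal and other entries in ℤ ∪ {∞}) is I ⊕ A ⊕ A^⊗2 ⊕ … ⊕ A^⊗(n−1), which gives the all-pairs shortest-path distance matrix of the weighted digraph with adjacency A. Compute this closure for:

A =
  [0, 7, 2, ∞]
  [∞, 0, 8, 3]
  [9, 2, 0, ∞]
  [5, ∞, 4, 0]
Closure =
  [0, 4, 2, 7]
  [8, 0, 7, 3]
  [9, 2, 0, 5]
  [5, 6, 4, 0]

This is the Floyd-Warshall all-pairs shortest-path computation. For each intermediate vertex k = 0, 1, …, 3, update dist[i][j] ← min(dist[i][j], dist[i][k] + dist[k][j]). The final matrix gives, for each (i, j), the minimum total weight of any directed path from i to j (possibly empty when i = j).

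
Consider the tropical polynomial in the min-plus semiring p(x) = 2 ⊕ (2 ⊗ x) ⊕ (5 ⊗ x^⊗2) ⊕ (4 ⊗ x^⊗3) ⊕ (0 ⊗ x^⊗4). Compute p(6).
p(6) = 2

A tropical monomial a ⊗ x^⊗i evaluates to a + i · x. Evaluating each term at x = 6:
  Term 0 contributes 2 + 0 · 6 = 2
  Term 1 contributes 2 + 1 · 6 = 8
  Term 2 contributes 5 + 2 · 6 = 17
  Term 3 contributes 4 + 3 · 6 = 22
  Term 4 contributes 0 + 4 · 6 = 24
p(6) = ⊕ of these = min[2, 8, 17, 22, 24] = 2.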